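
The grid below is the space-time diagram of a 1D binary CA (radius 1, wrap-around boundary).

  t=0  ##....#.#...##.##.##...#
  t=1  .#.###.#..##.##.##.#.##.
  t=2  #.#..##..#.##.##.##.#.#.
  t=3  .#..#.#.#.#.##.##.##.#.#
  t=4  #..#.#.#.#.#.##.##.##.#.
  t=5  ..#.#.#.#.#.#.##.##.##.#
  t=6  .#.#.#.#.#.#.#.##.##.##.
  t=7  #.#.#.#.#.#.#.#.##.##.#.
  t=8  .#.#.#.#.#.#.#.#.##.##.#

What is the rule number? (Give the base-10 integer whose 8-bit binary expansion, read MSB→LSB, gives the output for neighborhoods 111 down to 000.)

99

  ### -> .   bit 7 = 0  t=0,i=0
  ##. -> #   bit 6 = 1  t=0,i=1
  #.# -> #   bit 5 = 1  t=0,i=7
  #.. -> .   bit 4 = 0  t=0,i=2
  .## -> .   bit 3 = 0  t=0,i=12
  .#. -> .   bit 2 = 0  t=0,i=6
  ..# -> #   bit 1 = 1  t=0,i=5
  ... -> #   bit 0 = 1  t=0,i=3
  bits 01100011 = 99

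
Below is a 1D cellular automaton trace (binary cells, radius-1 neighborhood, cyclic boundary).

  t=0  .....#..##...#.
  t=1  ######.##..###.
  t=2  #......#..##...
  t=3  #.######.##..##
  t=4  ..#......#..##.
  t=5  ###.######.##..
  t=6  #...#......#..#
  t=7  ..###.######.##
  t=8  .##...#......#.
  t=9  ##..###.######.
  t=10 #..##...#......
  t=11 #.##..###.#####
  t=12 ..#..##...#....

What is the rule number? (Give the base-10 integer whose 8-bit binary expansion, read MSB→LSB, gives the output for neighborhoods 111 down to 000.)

  [7] ### => .  t=1,i=1
  [6] ##. => .  t=0,i=9
  [5] #.# => .  t=1,i=6
  [4] #.. => .  t=0,i=6
  [3] .## => #  t=0,i=8
  [2] .#. => #  t=0,i=5
  [1] ..# => #  t=0,i=4
  [0] ... => #  t=0,i=0
  bits 00001111 = 15

15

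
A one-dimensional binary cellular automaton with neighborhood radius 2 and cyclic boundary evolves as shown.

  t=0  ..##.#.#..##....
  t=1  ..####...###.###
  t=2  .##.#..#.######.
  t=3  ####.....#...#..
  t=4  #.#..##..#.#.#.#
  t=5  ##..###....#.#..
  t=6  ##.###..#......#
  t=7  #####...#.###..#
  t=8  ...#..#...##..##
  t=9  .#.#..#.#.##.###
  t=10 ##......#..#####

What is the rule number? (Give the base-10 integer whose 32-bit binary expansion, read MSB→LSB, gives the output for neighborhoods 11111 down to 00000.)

1823174865

  #####|.  b31=0 t=2,i=11
  ####.|#  b30=1 t=1,i=4
  ###.#|#  b29=1 t=1,i=11
  ###..|.  b28=0 t=1,i=5
  ##.##|#  b27=1 t=1,i=12
  ##.#.|#  b26=1 t=0,i=4
  ##..#|.  b25=0 t=1,i=0
  ##...|.  b24=0 t=0,i=12
  #.###|#  b23=1 t=1,i=13
  #.##.|.  b22=0 t=4,i=15
  #.#.#|#  b21=1 t=0,i=5
  #.#..|.  b20=0 t=0,i=7
  #..##|#  b19=1 t=0,i=9
  #..#.|.  b18=0 t=2,i=6
  #...#|#  b17=1 t=1,i=7
  #....|#  b16=1 t=0,i=13
  .####|.  b15=0 t=1,i=3
  .###.|#  b14=1 t=1,i=10
  .##.#|#  b13=1 t=0,i=3
  .##..|#  b12=1 t=0,i=11
  .#.##|.  b11=0 t=2,i=8
  .#.#.|.  b10=0 t=0,i=6
  .#..#|.  b9=0 t=0,i=8
  .#...|.  b8=0 t=3,i=10
  ..###|#  b7=1 t=1,i=2
  ..##.|#  b6=1 t=0,i=2
  ..#.#|.  b5=0 t=2,i=7
  ..#..|#  b4=1 t=3,i=9
  ...##|.  b3=0 t=0,i=1
  ...#.|.  b2=0 t=3,i=8
  ....#|.  b1=0 t=0,i=0
  .....|#  b0=1 t=0,i=14
  bits 01101100101010110111000011010001 = 1823174865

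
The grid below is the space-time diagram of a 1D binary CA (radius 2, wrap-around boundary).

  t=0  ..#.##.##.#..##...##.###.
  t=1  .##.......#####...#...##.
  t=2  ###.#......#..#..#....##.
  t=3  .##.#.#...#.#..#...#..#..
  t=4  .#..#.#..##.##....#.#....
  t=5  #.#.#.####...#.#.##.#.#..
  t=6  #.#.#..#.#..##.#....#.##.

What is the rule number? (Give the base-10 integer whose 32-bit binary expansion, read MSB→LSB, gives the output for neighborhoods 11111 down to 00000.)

  nb #####: next=.  (t=1,i=12, bit31=0)
  nb ####.: next=.  (t=1,i=13, bit30=0)
  nb ###.#: next=#  (t=2,i=2, bit29=1)
  nb ###..: next=#  (t=0,i=23, bit28=1)
  nb ##.##: next=.  (t=0,i=6, bit27=0)
  nb ##.#.: next=.  (t=0,i=9, bit26=0)
  nb ##..#: next=.  (t=1,i=24, bit25=0)
  nb ##...: next=.  (t=0,i=15, bit24=0)
  nb #.###: next=.  (t=0,i=21, bit23=0)
  nb #.##.: next=.  (t=0,i=4, bit22=0)
  nb #.#.#: next=#  (t=3,i=4, bit21=1)
  nb #.#..: next=#  (t=0,i=10, bit20=1)
  nb #..##: next=#  (t=0,i=12, bit19=1)
  nb #..#.: next=.  (t=2,i=13, bit18=0)
  nb #...#: next=.  (t=0,i=0, bit17=0)
  nb #....: next=#  (t=1,i=4, bit16=1)
  nb .####: next=#  (t=1,i=11, bit15=1)
  nb .###.: next=#  (t=0,i=22, bit14=1)
  nb .##.#: next=.  (t=0,i=5, bit13=0)
  nb .##..: next=#  (t=0,i=14, bit12=1)
  nb .#.##: next=.  (t=0,i=3, bit11=0)
  nb .#.#.: next=.  (t=3,i=5, bit10=0)
  nb .#..#: next=#  (t=0,i=11, bit9=1)
  nb .#...: next=.  (t=1,i=19, bit8=0)
  nb ..###: next=.  (t=1,i=10, bit7=0)
  nb ..##.: next=#  (t=0,i=13, bit6=1)
  nb ..#.#: next=#  (t=0,i=2, bit5=1)
  nb ..#..: next=.  (t=1,i=18, bit4=0)
  nb ...##: next=.  (t=0,i=17, bit3=0)
  nb ...#.: next=#  (t=0,i=1, bit2=1)
  nb ....#: next=.  (t=1,i=8, bit1=0)
  nb .....: next=.  (t=1,i=5, bit0=0)
  bits 00110000001110011101001001100100 = 809095780

809095780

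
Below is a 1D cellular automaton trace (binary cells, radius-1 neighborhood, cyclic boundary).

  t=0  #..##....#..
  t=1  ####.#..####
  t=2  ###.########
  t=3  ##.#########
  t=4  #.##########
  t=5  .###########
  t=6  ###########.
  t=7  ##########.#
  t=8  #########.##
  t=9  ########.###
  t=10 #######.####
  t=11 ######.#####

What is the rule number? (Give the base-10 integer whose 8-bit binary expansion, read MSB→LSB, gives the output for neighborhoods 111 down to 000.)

190

  nb ###: next=#  (t=1,i=0, bit7=1)
  nb ##.: next=.  (t=0,i=4, bit6=0)
  nb #.#: next=#  (t=1,i=4, bit5=1)
  nb #..: next=#  (t=0,i=1, bit4=1)
  nb .##: next=#  (t=0,i=3, bit3=1)
  nb .#.: next=#  (t=0,i=0, bit2=1)
  nb ..#: next=#  (t=0,i=2, bit1=1)
  nb ...: next=.  (t=0,i=6, bit0=0)
  bits 10111110 = 190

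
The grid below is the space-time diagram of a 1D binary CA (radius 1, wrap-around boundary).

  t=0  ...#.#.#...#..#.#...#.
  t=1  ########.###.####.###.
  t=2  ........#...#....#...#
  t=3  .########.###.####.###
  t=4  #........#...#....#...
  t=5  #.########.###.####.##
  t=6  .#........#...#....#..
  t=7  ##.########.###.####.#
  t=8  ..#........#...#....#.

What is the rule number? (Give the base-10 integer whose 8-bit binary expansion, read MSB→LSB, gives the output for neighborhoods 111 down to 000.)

39

  ###|.  b7=0 t=1,i=1
  ##.|.  b6=0 t=1,i=7
  #.#|#  b5=1 t=0,i=4
  #..|.  b4=0 t=0,i=8
  .##|.  b3=0 t=1,i=0
  .#.|#  b2=1 t=0,i=3
  ..#|#  b1=1 t=0,i=2
  ...|#  b0=1 t=0,i=0
  bits 00100111 = 39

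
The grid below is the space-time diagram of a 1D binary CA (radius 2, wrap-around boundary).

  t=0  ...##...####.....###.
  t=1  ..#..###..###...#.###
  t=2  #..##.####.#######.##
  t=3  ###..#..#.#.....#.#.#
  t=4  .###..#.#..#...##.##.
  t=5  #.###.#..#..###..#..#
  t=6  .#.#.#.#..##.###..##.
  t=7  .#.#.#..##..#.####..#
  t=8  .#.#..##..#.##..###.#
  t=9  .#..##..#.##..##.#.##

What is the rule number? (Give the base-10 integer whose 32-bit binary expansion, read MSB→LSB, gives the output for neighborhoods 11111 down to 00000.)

  [31] ##### => .  t=2,i=13
  [30] ####. => #  t=0,i=10
  [29] ###.# => .  t=2,i=9
  [28] ###.. => #  t=0,i=11
  [27] ##.## => #  t=2,i=5
  [26] ##.#. => #  t=5,i=5
  [25] ##..# => #  t=1,i=0
  [24] ##... => #  t=0,i=5
  [23] #.### => .  t=1,i=18
  [22] #.##. => .  t=4,i=18
  [21] #.#.# => #  t=3,i=18
  [20] #.#.. => .  t=3,i=10
  [19] #..## => #  t=1,i=4
  [18] #..#. => .  t=1,i=1
  [17] #...# => #  t=0,i=6
  [16] #.... => .  t=0,i=0
  [15] .#### => .  t=0,i=9
  [14] .###. => #  t=0,i=18
  [13] .##.# => .  t=2,i=4
  [12] .##.. => .  t=0,i=4
  [11] .#.## => #  t=1,i=17
  [10] .#.#. => .  t=3,i=9
  [9] .#..# => #  t=1,i=3
  [8] .#... => #  t=3,i=11
  [7] ..### => .  t=0,i=8
  [6] ..##. => .  t=0,i=3
  [5] ..#.# => #  t=1,i=16
  [4] ..#.. => .  t=1,i=2
  [3] ...## => #  t=0,i=2
  [2] ...#. => #  t=1,i=15
  [1] ....# => .  t=0,i=1
  [0] ..... => .  t=0,i=14
  bits 01011111001010100100101100101100 = 1596607276

1596607276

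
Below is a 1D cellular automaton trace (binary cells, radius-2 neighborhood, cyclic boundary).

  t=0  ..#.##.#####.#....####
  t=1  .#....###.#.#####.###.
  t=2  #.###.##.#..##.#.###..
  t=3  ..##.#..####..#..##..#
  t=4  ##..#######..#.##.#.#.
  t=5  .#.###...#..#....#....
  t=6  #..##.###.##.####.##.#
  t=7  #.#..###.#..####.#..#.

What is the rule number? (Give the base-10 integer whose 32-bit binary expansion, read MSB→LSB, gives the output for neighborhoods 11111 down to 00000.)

1302320006

  ##### -> .   bit 31 = 0  t=0,i=9
  ####. -> #   bit 30 = 1  t=0,i=10
  ###.# -> .   bit 29 = 0  t=0,i=11
  ###.. -> .   bit 28 = 0  t=0,i=21
  ##.## -> #   bit 27 = 1  t=0,i=6
  ##.#. -> #   bit 26 = 1  t=0,i=12
  ##..# -> .   bit 25 = 0  t=0,i=0
  ##... -> #   bit 24 = 1  t=5,i=6
  #.### -> #   bit 23 = 1  t=0,i=7
  #.##. -> .   bit 22 = 0  t=0,i=4
  #.#.# -> .   bit 21 = 0  t=1,i=10
  #.#.. -> #   bit 20 = 1  t=0,i=13
  #..## -> #   bit 19 = 1  t=2,i=11
  #..#. -> #   bit 18 = 1  t=0,i=1
  #...# -> #   bit 17 = 1  t=5,i=7
  #.... -> #   bit 16 = 1  t=0,i=15
  .#### -> #   bit 15 = 1  t=0,i=8
  .###. -> #   bit 14 = 1  t=1,i=7
  .##.# -> .   bit 13 = 0  t=0,i=5
  .##.. -> #   bit 12 = 1  t=3,i=18
  .#.## -> .   bit 11 = 0  t=0,i=3
  .#.#. -> .   bit 10 = 0  t=4,i=19
  .#..# -> #   bit 9 = 1  t=2,i=10
  .#... -> #   bit 8 = 1  t=0,i=14
  ..### -> #   bit 7 = 1  t=0,i=18
  ..##. -> .   bit 6 = 0  t=2,i=12
  ..#.# -> .   bit 5 = 0  t=0,i=2
  ..#.. -> .   bit 4 = 0  t=1,i=1
  ...## -> .   bit 3 = 0  t=0,i=17
  ...#. -> #   bit 2 = 1  t=5,i=0
  ....# -> #   bit 1 = 1  t=0,i=16
  ..... -> .   bit 0 = 0  t=5,i=20
  bits 01001101100111111101001110000110 = 1302320006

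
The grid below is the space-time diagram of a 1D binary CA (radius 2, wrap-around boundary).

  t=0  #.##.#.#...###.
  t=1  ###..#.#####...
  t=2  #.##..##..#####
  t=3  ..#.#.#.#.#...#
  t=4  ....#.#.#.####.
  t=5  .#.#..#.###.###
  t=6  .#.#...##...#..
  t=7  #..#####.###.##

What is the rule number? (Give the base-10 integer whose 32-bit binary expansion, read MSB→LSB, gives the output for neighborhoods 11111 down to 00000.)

1408371149

  ##### -> .   bit 31 = 0  t=1,i=9
  ####. -> #   bit 30 = 1  t=1,i=10
  ###.# -> .   bit 29 = 0  t=0,i=13
  ###.. -> #   bit 28 = 1  t=1,i=2
  ##.## -> .   bit 27 = 0  t=2,i=1
  ##.#. -> .   bit 26 = 0  t=0,i=4
  ##..# -> #   bit 25 = 1  t=1,i=3
  ##... -> #   bit 24 = 1  t=1,i=12
  #.### -> #   bit 23 = 1  t=1,i=7
  #.##. -> #   bit 22 = 1  t=0,i=2
  #.#.# -> #   bit 21 = 1  t=0,i=0
  #.#.. -> #   bit 20 = 1  t=0,i=7
  #..## -> .   bit 19 = 0  t=2,i=5
  #..#. -> .   bit 18 = 0  t=1,i=4
  #...# -> #   bit 17 = 1  t=0,i=9
  #.... -> .   bit 16 = 0  t=4,i=0
  .#### -> .   bit 15 = 0  t=1,i=8
  .###. -> .   bit 14 = 0  t=0,i=12
  .##.# -> .   bit 13 = 0  t=0,i=3
  .##.. -> .   bit 12 = 0  t=2,i=3
  .#.## -> #   bit 11 = 1  t=0,i=1
  .#.#. -> .   bit 10 = 0  t=0,i=6
  .#..# -> .   bit 9 = 0  t=3,i=0
  .#... -> #   bit 8 = 1  t=0,i=8
  ..### -> #   bit 7 = 1  t=0,i=11
  ..##. -> #   bit 6 = 1  t=2,i=6
  ..#.# -> .   bit 5 = 0  t=1,i=5
  ..#.. -> .   bit 4 = 0  t=3,i=14
  ...## -> #   bit 3 = 1  t=0,i=10
  ...#. -> #   bit 2 = 1  t=3,i=13
  ....# -> .   bit 1 = 0  t=4,i=2
  ..... -> #   bit 0 = 1  t=4,i=1
  bits 01010011111100100000100111001101 = 1408371149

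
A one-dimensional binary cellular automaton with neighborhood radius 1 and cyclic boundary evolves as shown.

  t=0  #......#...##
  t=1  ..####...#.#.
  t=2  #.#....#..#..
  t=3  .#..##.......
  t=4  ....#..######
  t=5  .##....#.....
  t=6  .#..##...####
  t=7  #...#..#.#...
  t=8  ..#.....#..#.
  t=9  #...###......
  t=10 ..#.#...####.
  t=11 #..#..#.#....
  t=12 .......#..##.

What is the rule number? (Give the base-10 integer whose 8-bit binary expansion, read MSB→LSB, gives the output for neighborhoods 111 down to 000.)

  ### -> .   bit 7 = 0  t=0,i=12
  ##. -> .   bit 6 = 0  t=0,i=0
  #.# -> #   bit 5 = 1  t=1,i=10
  #.. -> .   bit 4 = 0  t=0,i=1
  .## -> #   bit 3 = 1  t=0,i=11
  .#. -> .   bit 2 = 0  t=0,i=7
  ..# -> .   bit 1 = 0  t=0,i=6
  ... -> #   bit 0 = 1  t=0,i=2
  bits 00101001 = 41

41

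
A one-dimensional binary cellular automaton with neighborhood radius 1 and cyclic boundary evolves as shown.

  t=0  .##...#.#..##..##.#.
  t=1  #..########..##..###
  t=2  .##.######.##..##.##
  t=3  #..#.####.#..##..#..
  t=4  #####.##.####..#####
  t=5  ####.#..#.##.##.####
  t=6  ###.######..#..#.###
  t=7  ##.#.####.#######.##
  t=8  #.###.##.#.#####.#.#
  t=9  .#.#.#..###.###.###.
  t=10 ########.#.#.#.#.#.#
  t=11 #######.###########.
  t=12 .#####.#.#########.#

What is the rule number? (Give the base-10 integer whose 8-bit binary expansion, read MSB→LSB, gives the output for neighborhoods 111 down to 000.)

183

  ### -> #   bit 7 = 1  t=1,i=4
  ##. -> .   bit 6 = 0  t=0,i=2
  #.# -> #   bit 5 = 1  t=0,i=7
  #.. -> #   bit 4 = 1  t=0,i=3
  .## -> .   bit 3 = 0  t=0,i=1
  .#. -> #   bit 2 = 1  t=0,i=6
  ..# -> #   bit 1 = 1  t=0,i=0
  ... -> #   bit 0 = 1  t=0,i=4
  bits 10110111 = 183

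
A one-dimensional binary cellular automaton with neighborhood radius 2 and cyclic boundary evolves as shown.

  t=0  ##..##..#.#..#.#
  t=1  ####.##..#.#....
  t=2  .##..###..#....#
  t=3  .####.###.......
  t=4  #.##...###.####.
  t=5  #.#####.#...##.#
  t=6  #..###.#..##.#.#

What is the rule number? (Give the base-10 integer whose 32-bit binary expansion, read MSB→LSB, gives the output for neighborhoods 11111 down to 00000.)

3614111241

  [31] ##### => #  t=5,i=4
  [30] ####. => #  t=1,i=2
  [29] ###.# => .  t=1,i=3
  [28] ###.. => #  t=0,i=1
  [27] ##.## => .  t=1,i=4
  [26] ##.#. => #  t=4,i=15
  [25] ##..# => #  t=0,i=2
  [24] ##... => #  t=3,i=9
  [23] #.### => .  t=0,i=15
  [22] #.##. => #  t=1,i=5
  [21] #.#.# => #  t=4,i=0
  [20] #.#.. => .  t=0,i=10
  [19] #..## => #  t=0,i=3
  [18] #..#. => .  t=0,i=7
  [17] #...# => #  t=4,i=5
  [16] #.... => .  t=1,i=13
  [15] .#### => #  t=1,i=1
  [14] .###. => #  t=0,i=0
  [13] .##.# => #  t=5,i=0
  [12] .##.. => #  t=0,i=5
  [11] .#.## => .  t=0,i=14
  [10] .#.#. => #  t=0,i=9
  [9] .#..# => #  t=0,i=11
  [8] .#... => .  t=1,i=12
  [7] ..### => .  t=1,i=0
  [6] ..##. => .  t=0,i=4
  [5] ..#.# => .  t=0,i=8
  [4] ..#.. => .  t=2,i=10
  [3] ...## => #  t=1,i=15
  [2] ...#. => .  t=2,i=14
  [1] ....# => .  t=1,i=14
  [0] ..... => #  t=3,i=11
  bits 11010111011010101111011000001001 = 3614111241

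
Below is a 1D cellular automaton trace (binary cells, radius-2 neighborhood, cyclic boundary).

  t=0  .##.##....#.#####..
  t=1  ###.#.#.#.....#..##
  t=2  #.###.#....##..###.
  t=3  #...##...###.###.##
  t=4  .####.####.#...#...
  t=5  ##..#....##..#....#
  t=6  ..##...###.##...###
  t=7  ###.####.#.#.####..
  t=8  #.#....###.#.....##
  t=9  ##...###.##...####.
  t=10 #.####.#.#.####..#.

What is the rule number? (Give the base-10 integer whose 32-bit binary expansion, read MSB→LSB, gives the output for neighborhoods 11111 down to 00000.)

2809012939

  ##### -> #   bit 31 = 1  t=0,i=14
  ####. -> .   bit 30 = 0  t=0,i=15
  ###.# -> #   bit 29 = 1  t=1,i=2
  ###.. -> .   bit 28 = 0  t=0,i=16
  ##.## -> .   bit 27 = 0  t=0,i=3
  ##.#. -> #   bit 26 = 1  t=1,i=3
  ##..# -> #   bit 25 = 1  t=2,i=13
  ##... -> #   bit 24 = 1  t=0,i=6
  #.### -> .   bit 23 = 0  t=0,i=12
  #.##. -> #   bit 22 = 1  t=0,i=4
  #.#.# -> #   bit 21 = 1  t=1,i=4
  #.#.. -> .   bit 20 = 0  t=1,i=8
  #..## -> #   bit 19 = 1  t=1,i=16
  #..#. -> #   bit 18 = 1  t=5,i=3
  #...# -> #   bit 17 = 1  t=0,i=18
  #.... -> .   bit 16 = 0  t=0,i=7
  .#### -> .   bit 15 = 0  t=0,i=13
  .###. -> .   bit 14 = 0  t=2,i=3
  .##.# -> #   bit 13 = 1  t=0,i=2
  .##.. -> .   bit 12 = 0  t=0,i=5
  .#.## -> .   bit 11 = 0  t=0,i=11
  .#.#. -> .   bit 10 = 0  t=1,i=5
  .#..# -> #   bit 9 = 1  t=1,i=15
  .#... -> .   bit 8 = 0  t=1,i=9
  ..### -> #   bit 7 = 1  t=1,i=17
  ..##. -> #   bit 6 = 1  t=0,i=1
  ..#.# -> .   bit 5 = 0  t=0,i=10
  ..#.. -> .   bit 4 = 0  t=1,i=14
  ...## -> #   bit 3 = 1  t=0,i=0
  ...#. -> .   bit 2 = 0  t=0,i=9
  ....# -> #   bit 1 = 1  t=0,i=8
  ..... -> #   bit 0 = 1  t=1,i=11
  bits 10100111011011100010001011001011 = 2809012939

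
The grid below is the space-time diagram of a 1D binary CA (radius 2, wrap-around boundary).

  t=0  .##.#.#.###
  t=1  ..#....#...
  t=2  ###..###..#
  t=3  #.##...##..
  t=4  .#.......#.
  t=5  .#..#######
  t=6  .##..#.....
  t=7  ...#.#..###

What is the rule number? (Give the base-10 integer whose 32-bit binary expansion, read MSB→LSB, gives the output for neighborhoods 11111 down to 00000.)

  nb #####: next=.  (t=5,i=6, bit31=0)
  nb ####.: next=.  (t=2,i=1, bit30=0)
  nb ###.#: next=.  (t=0,i=10, bit29=0)
  nb ###..: next=#  (t=2,i=2, bit28=1)
  nb ##.##: next=.  (t=0,i=0, bit27=0)
  nb ##.#.: next=.  (t=0,i=3, bit26=0)
  nb ##..#: next=#  (t=2,i=3, bit25=1)
  nb ##...: next=.  (t=3,i=4, bit24=0)
  nb #.###: next=.  (t=0,i=8, bit23=0)
  nb #.##.: next=.  (t=0,i=1, bit22=0)
  nb #.#.#: next=.  (t=0,i=4, bit21=0)
  nb #.#..: next=#  (t=5,i=1, bit20=1)
  nb #..##: next=.  (t=2,i=4, bit19=0)
  nb #..#.: next=.  (t=3,i=10, bit18=0)
  nb #...#: next=.  (t=3,i=5, bit17=0)
  nb #....: next=.  (t=1,i=4, bit16=0)
  nb .####: next=#  (t=2,i=0, bit15=1)
  nb .###.: next=.  (t=0,i=9, bit14=0)
  nb .##.#: next=#  (t=0,i=2, bit13=1)
  nb .##..: next=.  (t=3,i=3, bit12=0)
  nb .#.##: next=#  (t=0,i=7, bit11=1)
  nb .#.#.: next=.  (t=0,i=5, bit10=0)
  nb .#..#: next=#  (t=4,i=10, bit9=1)
  nb .#...: next=.  (t=1,i=3, bit8=0)
  nb ..###: next=.  (t=2,i=5, bit7=0)
  nb ..##.: next=.  (t=3,i=7, bit6=0)
  nb ..#.#: next=.  (t=3,i=0, bit5=0)
  nb ..#..: next=#  (t=1,i=2, bit4=1)
  nb ...##: next=.  (t=3,i=6, bit3=0)
  nb ...#.: next=#  (t=1,i=1, bit2=1)
  nb ....#: next=#  (t=1,i=0, bit1=1)
  nb .....: next=#  (t=1,i=10, bit0=1)
  bits 00010010000100001010101000010111 = 303082007

303082007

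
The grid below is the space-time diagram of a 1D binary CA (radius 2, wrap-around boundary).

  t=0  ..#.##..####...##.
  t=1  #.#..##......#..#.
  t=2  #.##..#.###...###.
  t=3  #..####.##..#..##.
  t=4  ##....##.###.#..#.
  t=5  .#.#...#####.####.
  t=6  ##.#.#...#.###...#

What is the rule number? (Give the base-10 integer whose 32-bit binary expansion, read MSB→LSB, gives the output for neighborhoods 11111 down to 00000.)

  nb #####: next=#  (t=5,i=9, bit31=1)
  nb ####.: next=.  (t=0,i=10, bit30=0)
  nb ###.#: next=#  (t=2,i=16, bit29=1)
  nb ###..: next=.  (t=0,i=11, bit28=0)
  nb ##.##: next=#  (t=3,i=7, bit27=1)
  nb ##.#.: next=.  (t=2,i=17, bit26=0)
  nb ##..#: next=#  (t=0,i=6, bit25=1)
  nb ##...: next=.  (t=0,i=12, bit24=0)
  nb #.###: next=#  (t=2,i=8, bit23=1)
  nb #.##.: next=.  (t=0,i=4, bit22=0)
  nb #.#.#: next=#  (t=1,i=0, bit21=1)
  nb #.#..: next=#  (t=1,i=2, bit20=1)
  nb #..##: next=.  (t=0,i=7, bit19=0)
  nb #..#.: next=#  (t=1,i=15, bit18=1)
  nb #...#: next=#  (t=0,i=0, bit17=1)
  nb #....: next=#  (t=1,i=8, bit16=1)
  nb .####: next=.  (t=0,i=9, bit15=0)
  nb .###.: next=#  (t=2,i=9, bit14=1)
  nb .##.#: next=#  (t=3,i=16, bit13=1)
  nb .##..: next=#  (t=0,i=5, bit12=1)
  nb .#.##: next=.  (t=0,i=3, bit11=0)
  nb .#.#.: next=.  (t=1,i=1, bit10=0)
  nb .#..#: next=#  (t=1,i=3, bit9=1)
  nb .#...: next=.  (t=5,i=4, bit8=0)
  nb ..###: next=.  (t=0,i=8, bit7=0)
  nb ..##.: next=.  (t=0,i=15, bit6=0)
  nb ..#.#: next=#  (t=0,i=2, bit5=1)
  nb ..#..: next=.  (t=1,i=13, bit4=0)
  nb ...##: next=.  (t=0,i=14, bit3=0)
  nb ...#.: next=.  (t=0,i=1, bit2=0)
  nb ....#: next=.  (t=1,i=11, bit1=0)
  nb .....: next=#  (t=1,i=9, bit0=1)
  bits 10101010101101110111001000100001 = 2864149025

2864149025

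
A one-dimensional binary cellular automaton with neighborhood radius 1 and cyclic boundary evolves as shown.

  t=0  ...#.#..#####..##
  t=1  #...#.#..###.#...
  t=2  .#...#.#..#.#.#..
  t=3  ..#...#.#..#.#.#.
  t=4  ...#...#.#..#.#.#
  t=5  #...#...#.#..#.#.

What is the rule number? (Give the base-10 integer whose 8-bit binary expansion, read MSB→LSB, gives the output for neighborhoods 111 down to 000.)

176

  [7] ### => #  t=0,i=9
  [6] ##. => .  t=0,i=12
  [5] #.# => #  t=0,i=4
  [4] #.. => #  t=0,i=0
  [3] .## => .  t=0,i=8
  [2] .#. => .  t=0,i=3
  [1] ..# => .  t=0,i=2
  [0] ... => .  t=0,i=1
  bits 10110000 = 176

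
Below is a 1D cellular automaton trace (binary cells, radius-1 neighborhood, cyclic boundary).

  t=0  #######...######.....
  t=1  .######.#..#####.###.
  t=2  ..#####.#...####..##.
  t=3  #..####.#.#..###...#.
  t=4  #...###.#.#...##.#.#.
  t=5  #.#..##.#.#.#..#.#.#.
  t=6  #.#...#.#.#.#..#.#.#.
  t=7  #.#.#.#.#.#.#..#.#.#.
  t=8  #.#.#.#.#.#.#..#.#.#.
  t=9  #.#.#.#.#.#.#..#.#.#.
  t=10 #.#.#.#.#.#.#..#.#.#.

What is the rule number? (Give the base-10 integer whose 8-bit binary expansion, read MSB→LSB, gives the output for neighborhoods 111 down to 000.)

  [7] ### => #  t=0,i=1
  [6] ##. => #  t=0,i=6
  [5] #.# => .  t=1,i=7
  [4] #.. => .  t=0,i=7
  [3] .## => .  t=0,i=0
  [2] .#. => #  t=1,i=8
  [1] ..# => .  t=0,i=9
  [0] ... => #  t=0,i=8
  bits 11000101 = 197

197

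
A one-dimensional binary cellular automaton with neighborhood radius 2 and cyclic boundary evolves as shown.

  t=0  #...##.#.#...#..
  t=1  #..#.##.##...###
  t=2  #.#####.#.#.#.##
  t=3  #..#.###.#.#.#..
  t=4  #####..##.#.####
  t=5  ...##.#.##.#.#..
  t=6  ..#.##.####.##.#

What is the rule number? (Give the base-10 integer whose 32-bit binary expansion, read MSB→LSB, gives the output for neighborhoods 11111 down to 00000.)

1969073720

  #####|.  b31=0 t=2,i=4
  ####.|#  b30=1 t=1,i=15
  ###.#|#  b29=1 t=2,i=0
  ###..|#  b28=1 t=1,i=0
  ##.##|.  b27=0 t=1,i=7
  ##.#.|#  b26=1 t=0,i=6
  ##..#|.  b25=0 t=1,i=1
  ##...|#  b24=1 t=1,i=10
  #.###|.  b23=0 t=2,i=2
  #.##.|#  b22=1 t=1,i=5
  #.#.#|.  b21=0 t=0,i=7
  #.#..|#  b20=1 t=0,i=9
  #..##|#  b19=1 t=4,i=6
  #..#.|#  b18=1 t=0,i=15
  #...#|.  b17=0 t=0,i=2
  #....|#  b16=1 t=5,i=15
  .####|#  b15=1 t=1,i=14
  .###.|.  b14=0 t=2,i=15
  .##.#|#  b13=1 t=0,i=5
  .##..|.  b12=0 t=1,i=9
  .#.##|#  b11=1 t=1,i=4
  .#.#.|#  b10=1 t=0,i=8
  .#..#|#  b9=1 t=0,i=14
  .#...|.  b8=0 t=0,i=1
  ..###|.  b7=0 t=1,i=13
  ..##.|.  b6=0 t=0,i=4
  ..#.#|#  b5=1 t=1,i=3
  ..#..|#  b4=1 t=0,i=0
  ...##|#  b3=1 t=0,i=3
  ...#.|.  b2=0 t=0,i=12
  ....#|.  b1=0 t=5,i=1
  .....|.  b0=0 t=5,i=0
  bits 01110101010111011010111000111000 = 1969073720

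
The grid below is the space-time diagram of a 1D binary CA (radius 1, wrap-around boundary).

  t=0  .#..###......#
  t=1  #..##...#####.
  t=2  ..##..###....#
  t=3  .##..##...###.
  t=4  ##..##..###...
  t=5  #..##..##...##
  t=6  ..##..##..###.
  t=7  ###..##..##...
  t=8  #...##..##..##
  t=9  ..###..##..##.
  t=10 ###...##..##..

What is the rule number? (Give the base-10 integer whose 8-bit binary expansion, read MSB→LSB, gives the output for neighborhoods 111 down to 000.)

  ###|.  b7=0 t=0,i=5
  ##.|.  b6=0 t=0,i=6
  #.#|#  b5=1 t=0,i=0
  #..|.  b4=0 t=0,i=2
  .##|#  b3=1 t=0,i=4
  .#.|.  b2=0 t=0,i=1
  ..#|#  b1=1 t=0,i=3
  ...|#  b0=1 t=0,i=8
  bits 00101011 = 43

43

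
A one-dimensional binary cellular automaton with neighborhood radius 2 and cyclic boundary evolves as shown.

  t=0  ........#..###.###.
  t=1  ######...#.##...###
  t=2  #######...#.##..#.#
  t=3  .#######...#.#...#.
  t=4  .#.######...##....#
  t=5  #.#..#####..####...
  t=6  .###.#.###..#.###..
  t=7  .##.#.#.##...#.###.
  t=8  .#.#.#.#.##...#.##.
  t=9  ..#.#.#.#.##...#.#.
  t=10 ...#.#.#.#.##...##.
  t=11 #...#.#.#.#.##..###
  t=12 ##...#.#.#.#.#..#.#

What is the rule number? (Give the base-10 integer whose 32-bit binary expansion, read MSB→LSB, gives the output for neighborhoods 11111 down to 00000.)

  nb #####: next=#  (t=1,i=0, bit31=1)
  nb ####.: next=#  (t=1,i=4, bit30=1)
  nb ###.#: next=.  (t=0,i=13, bit29=0)
  nb ###..: next=#  (t=0,i=17, bit28=1)
  nb ##.##: next=.  (t=0,i=14, bit27=0)
  nb ##.#.: next=#  (t=6,i=4, bit26=1)
  nb ##..#: next=.  (t=2,i=14, bit25=0)
  nb ##...: next=#  (t=0,i=18, bit24=1)
  nb #.###: next=.  (t=0,i=15, bit23=0)
  nb #.##.: next=.  (t=1,i=11, bit22=0)
  nb #.#.#: next=.  (t=4,i=1, bit21=0)
  nb #.#..: next=#  (t=3,i=13, bit20=1)
  nb #..##: next=.  (t=0,i=10, bit19=0)
  nb #..#.: next=.  (t=2,i=15, bit18=0)
  nb #...#: next=.  (t=1,i=7, bit17=0)
  nb #....: next=#  (t=0,i=0, bit16=1)
  nb .####: next=.  (t=1,i=17, bit15=0)
  nb .###.: next=#  (t=0,i=12, bit14=1)
  nb .##.#: next=.  (t=7,i=2, bit13=0)
  nb .##..: next=#  (t=1,i=12, bit12=1)
  nb .#.##: next=#  (t=1,i=10, bit11=1)
  nb .#.#.: next=#  (t=3,i=12, bit10=1)
  nb .#..#: next=#  (t=0,i=9, bit9=1)
  nb .#...: next=.  (t=3,i=14, bit8=0)
  nb ..###: next=#  (t=0,i=11, bit7=1)
  nb ..##.: next=#  (t=4,i=12, bit6=1)
  nb ..#.#: next=.  (t=1,i=9, bit5=0)
  nb ..#..: next=.  (t=0,i=8, bit4=0)
  nb ...##: next=.  (t=1,i=15, bit3=0)
  nb ...#.: next=.  (t=0,i=7, bit2=0)
  nb ....#: next=.  (t=0,i=6, bit1=0)
  nb .....: next=#  (t=0,i=1, bit0=1)
  bits 11010101000100010101111011000001 = 3574685377

3574685377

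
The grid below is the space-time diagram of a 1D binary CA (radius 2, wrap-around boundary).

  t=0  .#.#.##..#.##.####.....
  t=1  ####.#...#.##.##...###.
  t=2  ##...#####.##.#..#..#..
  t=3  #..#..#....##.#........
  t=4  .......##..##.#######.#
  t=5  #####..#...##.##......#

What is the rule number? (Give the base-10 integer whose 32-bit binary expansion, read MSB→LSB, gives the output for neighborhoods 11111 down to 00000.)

15983973

  [31] ##### => .  t=2,i=7
  [30] ####. => .  t=0,i=16
  [29] ###.# => .  t=1,i=3
  [28] ###.. => .  t=0,i=17
  [27] ##.## => .  t=0,i=13
  [26] ##.#. => .  t=1,i=4
  [25] ##..# => .  t=0,i=7
  [24] ##... => .  t=0,i=18
  [23] #.### => #  t=0,i=14
  [22] #.##. => #  t=0,i=5
  [21] #.#.# => #  t=0,i=3
  [20] #.#.. => #  t=1,i=5
  [19] #..## => .  t=2,i=22
  [18] #..#. => .  t=0,i=8
  [17] #...# => #  t=1,i=7
  [16] #.... => #  t=0,i=19
  [15] .#### => #  t=0,i=15
  [14] .###. => #  t=1,i=20
  [13] .##.# => #  t=0,i=12
  [12] .##.. => .  t=0,i=6
  [11] .#.## => .  t=0,i=4
  [10] .#.#. => #  t=0,i=2
  [9] .#..# => .  t=2,i=15
  [8] .#... => #  t=1,i=6
  [7] ..### => .  t=1,i=19
  [6] ..##. => #  t=2,i=0
  [5] ..#.# => #  t=0,i=1
  [4] ..#.. => .  t=2,i=17
  [3] ...## => .  t=1,i=18
  [2] ...#. => #  t=0,i=0
  [1] ....# => .  t=0,i=22
  [0] ..... => #  t=0,i=20
  bits 00000000111100111110010101100101 = 15983973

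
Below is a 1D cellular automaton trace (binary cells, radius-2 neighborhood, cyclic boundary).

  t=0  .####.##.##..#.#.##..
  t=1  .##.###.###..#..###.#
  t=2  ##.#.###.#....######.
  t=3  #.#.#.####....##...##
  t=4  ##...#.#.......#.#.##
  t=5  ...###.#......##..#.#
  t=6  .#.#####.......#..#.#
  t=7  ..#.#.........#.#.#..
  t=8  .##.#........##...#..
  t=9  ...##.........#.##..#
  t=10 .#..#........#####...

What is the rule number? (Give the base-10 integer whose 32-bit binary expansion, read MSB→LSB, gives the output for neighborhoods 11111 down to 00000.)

  #####|.  b31=0 t=2,i=16
  ####.|.  b30=0 t=0,i=3
  ###.#|#  b29=1 t=0,i=4
  ###..|.  b28=0 t=1,i=10
  ##.##|#  b27=1 t=0,i=5
  ##.#.|#  b26=1 t=1,i=19
  ##..#|.  b25=0 t=0,i=11
  ##...|.  b24=0 t=0,i=19
  #.###|.  b23=0 t=1,i=4
  #.##.|#  b22=1 t=0,i=6
  #.#.#|.  b21=0 t=0,i=15
  #.#..|#  b20=1 t=2,i=9
  #..##|#  b19=1 t=1,i=15
  #..#.|.  b18=0 t=0,i=12
  #...#|#  b17=1 t=0,i=20
  #....|.  b16=0 t=2,i=11
  .####|#  b15=1 t=0,i=2
  .###.|#  b14=1 t=1,i=5
  .##.#|.  b13=0 t=0,i=7
  .##..|#  b12=1 t=0,i=10
  .#.##|#  b11=1 t=0,i=16
  .#.#.|.  b10=0 t=0,i=14
  .#..#|#  b9=1 t=1,i=14
  .#...|.  b8=0 t=2,i=10
  ..###|#  b7=1 t=0,i=1
  ..##.|.  b6=0 t=3,i=14
  ..#.#|#  b5=1 t=0,i=13
  ..#..|.  b4=0 t=1,i=13
  ...##|.  b3=0 t=0,i=0
  ...#.|#  b2=1 t=4,i=4
  ....#|.  b1=0 t=2,i=12
  .....|.  b0=0 t=4,i=10
  bits 00101100010110101101101010100100 = 744151716

744151716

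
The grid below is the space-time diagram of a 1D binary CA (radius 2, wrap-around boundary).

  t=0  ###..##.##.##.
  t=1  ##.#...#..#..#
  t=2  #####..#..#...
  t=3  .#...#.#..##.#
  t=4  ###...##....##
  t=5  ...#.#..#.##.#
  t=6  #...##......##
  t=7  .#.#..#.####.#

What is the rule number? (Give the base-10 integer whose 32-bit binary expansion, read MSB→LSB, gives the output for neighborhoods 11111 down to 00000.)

  nb #####: next=.  (t=2,i=2, bit31=0)
  nb ####.: next=.  (t=2,i=3, bit30=0)
  nb ###.#: next=#  (t=1,i=1, bit29=1)
  nb ###..: next=.  (t=0,i=2, bit28=0)
  nb ##.##: next=#  (t=0,i=7, bit27=1)
  nb ##.#.: next=#  (t=1,i=2, bit26=1)
  nb ##..#: next=#  (t=0,i=3, bit25=1)
  nb ##...: next=#  (t=4,i=3, bit24=1)
  nb #.###: next=#  (t=0,i=0, bit23=1)
  nb #.##.: next=.  (t=0,i=8, bit22=0)
  nb #.#.#: next=#  (t=3,i=13, bit21=1)
  nb #.#..: next=#  (t=1,i=3, bit20=1)
  nb #..##: next=.  (t=0,i=4, bit19=0)
  nb #..#.: next=.  (t=1,i=9, bit18=0)
  nb #...#: next=.  (t=1,i=5, bit17=0)
  nb #....: next=.  (t=4,i=9, bit16=0)
  nb .####: next=#  (t=2,i=1, bit15=1)
  nb .###.: next=#  (t=0,i=1, bit14=1)
  nb .##.#: next=.  (t=0,i=6, bit13=0)
  nb .##..: next=.  (t=4,i=7, bit12=0)
  nb .#.##: next=.  (t=5,i=9, bit11=0)
  nb .#.#.: next=#  (t=3,i=0, bit10=1)
  nb .#..#: next=.  (t=1,i=8, bit9=0)
  nb .#...: next=#  (t=1,i=4, bit8=1)
  nb ..###: next=.  (t=1,i=13, bit7=0)
  nb ..##.: next=.  (t=0,i=5, bit6=0)
  nb ..#.#: next=.  (t=3,i=5, bit5=0)
  nb ..#..: next=#  (t=1,i=7, bit4=1)
  nb ...##: next=#  (t=2,i=13, bit3=1)
  nb ...#.: next=.  (t=1,i=6, bit2=0)
  nb ....#: next=#  (t=4,i=10, bit1=1)
  nb .....: next=#  (t=6,i=8, bit0=1)
  bits 00101111101100001100010100011011 = 800113947

800113947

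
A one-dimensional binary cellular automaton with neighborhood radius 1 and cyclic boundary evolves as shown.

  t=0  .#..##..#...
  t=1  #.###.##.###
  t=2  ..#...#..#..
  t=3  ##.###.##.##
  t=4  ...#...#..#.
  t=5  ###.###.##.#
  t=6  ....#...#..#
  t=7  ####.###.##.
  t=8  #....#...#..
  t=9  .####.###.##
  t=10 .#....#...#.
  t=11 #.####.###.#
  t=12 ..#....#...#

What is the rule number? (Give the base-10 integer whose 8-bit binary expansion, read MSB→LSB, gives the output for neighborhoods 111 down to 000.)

  ### -> .   bit 7 = 0  t=1,i=3
  ##. -> .   bit 6 = 0  t=0,i=5
  #.# -> .   bit 5 = 0  t=1,i=1
  #.. -> #   bit 4 = 1  t=0,i=2
  .## -> #   bit 3 = 1  t=0,i=4
  .#. -> .   bit 2 = 0  t=0,i=1
  ..# -> #   bit 1 = 1  t=0,i=0
  ... -> #   bit 0 = 1  t=0,i=10
  bits 00011011 = 27

27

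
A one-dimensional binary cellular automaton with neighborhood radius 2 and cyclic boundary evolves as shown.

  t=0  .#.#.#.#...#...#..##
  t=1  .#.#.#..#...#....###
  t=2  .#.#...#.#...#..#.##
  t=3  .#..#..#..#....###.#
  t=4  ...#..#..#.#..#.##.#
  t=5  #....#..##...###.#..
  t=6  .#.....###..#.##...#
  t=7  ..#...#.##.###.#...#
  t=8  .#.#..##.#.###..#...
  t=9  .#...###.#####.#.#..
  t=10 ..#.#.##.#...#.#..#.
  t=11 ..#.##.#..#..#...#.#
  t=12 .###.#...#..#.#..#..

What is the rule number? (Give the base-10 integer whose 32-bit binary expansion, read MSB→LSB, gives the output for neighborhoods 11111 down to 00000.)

  nb #####: next=.  (t=9,i=11, bit31=0)
  nb ####.: next=.  (t=9,i=12, bit30=0)
  nb ###.#: next=#  (t=1,i=19, bit29=1)
  nb ###..: next=#  (t=6,i=9, bit28=1)
  nb ##.##: next=.  (t=7,i=10, bit27=0)
  nb ##.#.: next=.  (t=0,i=0, bit26=0)
  nb ##..#: next=.  (t=6,i=10, bit25=0)
  nb ##...: next=.  (t=5,i=10, bit24=0)
  nb #.###: next=#  (t=7,i=11, bit23=1)
  nb #.##.: next=.  (t=2,i=18, bit22=0)
  nb #.#.#: next=#  (t=0,i=1, bit21=1)
  nb #.#..: next=.  (t=0,i=7, bit20=0)
  nb #..##: next=#  (t=0,i=17, bit19=1)
  nb #..#.: next=#  (t=1,i=7, bit18=1)
  nb #...#: next=.  (t=0,i=9, bit17=0)
  nb #....: next=.  (t=1,i=14, bit16=0)
  nb .####: next=.  (t=9,i=10, bit15=0)
  nb .###.: next=#  (t=1,i=18, bit14=1)
  nb .##.#: next=#  (t=0,i=19, bit13=1)
  nb .##..: next=#  (t=5,i=9, bit12=1)
  nb .#.##: next=#  (t=2,i=17, bit11=1)
  nb .#.#.: next=.  (t=0,i=2, bit10=0)
  nb .#..#: next=.  (t=0,i=16, bit9=0)
  nb .#...: next=#  (t=0,i=8, bit8=1)
  nb ..###: next=.  (t=1,i=17, bit7=0)
  nb ..##.: next=#  (t=0,i=18, bit6=1)
  nb ..#.#: next=#  (t=2,i=7, bit5=1)
  nb ..#..: next=.  (t=0,i=11, bit4=0)
  nb ...##: next=#  (t=1,i=16, bit3=1)
  nb ...#.: next=.  (t=0,i=10, bit2=0)
  nb ....#: next=.  (t=1,i=15, bit1=0)
  nb .....: next=.  (t=6,i=4, bit0=0)
  bits 00110000101011000111100101101000 = 816609640

816609640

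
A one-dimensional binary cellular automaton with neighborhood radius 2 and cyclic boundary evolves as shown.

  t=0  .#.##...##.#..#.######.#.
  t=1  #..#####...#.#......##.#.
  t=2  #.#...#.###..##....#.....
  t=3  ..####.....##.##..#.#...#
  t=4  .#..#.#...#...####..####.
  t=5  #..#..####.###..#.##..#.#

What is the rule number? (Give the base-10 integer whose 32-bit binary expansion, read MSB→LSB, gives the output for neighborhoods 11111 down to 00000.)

1667109132

  [31] ##### => .  t=0,i=18
  [30] ####. => #  t=0,i=20
  [29] ###.# => #  t=0,i=21
  [28] ###.. => .  t=1,i=7
  [27] ##.## => .  t=3,i=13
  [26] ##.#. => .  t=0,i=10
  [25] ##..# => #  t=2,i=11
  [24] ##... => #  t=0,i=5
  [23] #.### => .  t=0,i=16
  [22] #.##. => #  t=0,i=3
  [21] #.#.# => .  t=1,i=23
  [20] #.#.. => #  t=0,i=11
  [19] #..## => #  t=1,i=2
  [18] #..#. => #  t=0,i=0
  [17] #...# => #  t=0,i=6
  [16] #.... => .  t=1,i=15
  [15] .#### => .  t=0,i=17
  [14] .###. => .  t=2,i=9
  [13] .##.# => .  t=0,i=9
  [12] .##.. => #  t=0,i=4
  [11] .#.## => .  t=0,i=2
  [10] .#.#. => .  t=1,i=12
  [9] .#..# => .  t=0,i=12
  [8] .#... => #  t=1,i=14
  [7] ..### => .  t=1,i=3
  [6] ..##. => .  t=0,i=8
  [5] ..#.# => .  t=0,i=1
  [4] ..#.. => .  t=2,i=19
  [3] ...## => #  t=0,i=7
  [2] ...#. => #  t=1,i=10
  [1] ....# => .  t=1,i=18
  [0] ..... => .  t=1,i=16
  bits 01100011010111100001000100001100 = 1667109132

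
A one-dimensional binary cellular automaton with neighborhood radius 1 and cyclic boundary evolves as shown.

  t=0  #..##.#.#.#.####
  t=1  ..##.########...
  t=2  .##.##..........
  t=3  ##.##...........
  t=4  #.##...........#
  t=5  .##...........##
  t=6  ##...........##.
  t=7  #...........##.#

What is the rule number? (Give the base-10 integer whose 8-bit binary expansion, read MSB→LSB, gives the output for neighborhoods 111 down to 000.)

  ### -> .   bit 7 = 0  t=0,i=13
  ##. -> .   bit 6 = 0  t=0,i=0
  #.# -> #   bit 5 = 1  t=0,i=5
  #.. -> .   bit 4 = 0  t=0,i=1
  .## -> #   bit 3 = 1  t=0,i=3
  .#. -> #   bit 2 = 1  t=0,i=6
  ..# -> #   bit 1 = 1  t=0,i=2
  ... -> .   bit 0 = 0  t=1,i=0
  bits 00101110 = 46

46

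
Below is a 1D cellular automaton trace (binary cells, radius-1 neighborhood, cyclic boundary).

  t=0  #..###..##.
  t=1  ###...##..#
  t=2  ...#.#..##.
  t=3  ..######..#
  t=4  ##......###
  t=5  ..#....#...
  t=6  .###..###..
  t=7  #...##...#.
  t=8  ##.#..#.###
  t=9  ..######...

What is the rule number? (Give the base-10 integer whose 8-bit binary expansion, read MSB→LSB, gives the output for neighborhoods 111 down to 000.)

  ### -> .   bit 7 = 0  t=0,i=4
  ##. -> .   bit 6 = 0  t=0,i=5
  #.# -> #   bit 5 = 1  t=0,i=10
  #.. -> #   bit 4 = 1  t=0,i=1
  .## -> .   bit 3 = 0  t=0,i=3
  .#. -> #   bit 2 = 1  t=0,i=0
  ..# -> #   bit 1 = 1  t=0,i=2
  ... -> .   bit 0 = 0  t=1,i=4
  bits 00110110 = 54

54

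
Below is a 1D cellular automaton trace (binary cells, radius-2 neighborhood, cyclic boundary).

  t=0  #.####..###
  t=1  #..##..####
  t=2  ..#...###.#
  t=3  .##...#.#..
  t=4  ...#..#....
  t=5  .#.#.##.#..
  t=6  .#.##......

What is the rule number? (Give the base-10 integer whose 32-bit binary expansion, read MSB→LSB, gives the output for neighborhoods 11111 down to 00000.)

  nb #####: next=.  (t=1,i=9, bit31=0)
  nb ####.: next=#  (t=0,i=4, bit30=1)
  nb ###.#: next=#  (t=0,i=0, bit29=1)
  nb ###..: next=.  (t=0,i=5, bit28=0)
  nb ##.##: next=.  (t=0,i=1, bit27=0)
  nb ##.#.: next=.  (t=2,i=9, bit26=0)
  nb ##..#: next=.  (t=0,i=6, bit25=0)
  nb ##...: next=#  (t=3,i=3, bit24=1)
  nb #.###: next=.  (t=0,i=2, bit23=0)
  nb #.##.: next=.  (t=5,i=5, bit22=0)
  nb #.#.#: next=#  (t=5,i=3, bit21=1)
  nb #.#..: next=.  (t=2,i=10, bit20=0)
  nb #..##: next=#  (t=0,i=7, bit19=1)
  nb #..#.: next=#  (t=2,i=1, bit18=1)
  nb #...#: next=.  (t=2,i=4, bit17=0)
  nb #....: next=#  (t=4,i=8, bit16=1)
  nb .####: next=#  (t=0,i=3, bit15=1)
  nb .###.: next=.  (t=2,i=7, bit14=0)
  nb .##.#: next=.  (t=5,i=6, bit13=0)
  nb .##..: next=.  (t=1,i=4, bit12=0)
  nb .#.##: next=#  (t=5,i=4, bit11=1)
  nb .#.#.: next=.  (t=3,i=7, bit10=0)
  nb .#..#: next=.  (t=2,i=0, bit9=0)
  nb .#...: next=.  (t=2,i=3, bit8=0)
  nb ..###: next=#  (t=0,i=8, bit7=1)
  nb ..##.: next=.  (t=1,i=3, bit6=0)
  nb ..#.#: next=#  (t=3,i=6, bit5=1)
  nb ..#..: next=#  (t=2,i=2, bit4=1)
  nb ...##: next=.  (t=2,i=5, bit3=0)
  nb ...#.: next=.  (t=3,i=5, bit2=0)
  nb ....#: next=#  (t=4,i=1, bit1=1)
  nb .....: next=.  (t=4,i=0, bit0=0)
  bits 01100001001011011000100010110010 = 1630374066

1630374066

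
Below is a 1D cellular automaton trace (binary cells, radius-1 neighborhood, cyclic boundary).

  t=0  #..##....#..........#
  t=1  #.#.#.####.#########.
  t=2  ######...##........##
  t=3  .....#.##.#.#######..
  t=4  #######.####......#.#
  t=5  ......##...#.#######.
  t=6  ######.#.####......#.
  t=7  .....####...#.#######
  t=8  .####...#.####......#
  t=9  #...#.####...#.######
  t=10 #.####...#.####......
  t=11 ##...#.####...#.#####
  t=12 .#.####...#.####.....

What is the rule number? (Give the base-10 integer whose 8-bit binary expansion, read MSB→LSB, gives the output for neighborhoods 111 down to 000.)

  [7] ### => .  t=1,i=7
  [6] ##. => #  t=0,i=0
  [5] #.# => #  t=1,i=1
  [4] #.. => .  t=0,i=1
  [3] .## => .  t=0,i=3
  [2] .#. => #  t=0,i=9
  [1] ..# => #  t=0,i=2
  [0] ... => #  t=0,i=6
  bits 01100111 = 103

103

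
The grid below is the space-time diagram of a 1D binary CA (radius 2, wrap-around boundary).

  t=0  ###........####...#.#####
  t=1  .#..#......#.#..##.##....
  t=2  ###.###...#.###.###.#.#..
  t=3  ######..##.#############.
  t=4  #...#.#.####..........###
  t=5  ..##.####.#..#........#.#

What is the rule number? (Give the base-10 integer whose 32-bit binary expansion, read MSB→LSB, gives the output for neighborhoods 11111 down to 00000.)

  #####|.  b31=0 t=0,i=0
  ####.|#  b30=1 t=0,i=1
  ###.#|#  b29=1 t=2,i=2
  ###..|.  b28=0 t=0,i=2
  ##.##|#  b27=1 t=1,i=18
  ##.#.|#  b26=1 t=2,i=19
  ##..#|#  b25=1 t=3,i=6
  ##...|.  b24=0 t=0,i=3
  #.###|#  b23=1 t=0,i=20
  #.##.|.  b22=0 t=1,i=19
  #.#.#|#  b21=1 t=2,i=20
  #.#..|#  b20=1 t=1,i=13
  #..##|.  b19=0 t=1,i=15
  #..#.|.  b18=0 t=1,i=3
  #...#|#  b17=1 t=0,i=16
  #....|#  b16=1 t=0,i=4
  .####|.  b15=0 t=0,i=12
  .###.|#  b14=1 t=2,i=1
  .##.#|#  b13=1 t=1,i=17
  .##..|#  b12=1 t=1,i=20
  .#.##|#  b11=1 t=0,i=19
  .#.#.|#  b10=1 t=1,i=12
  .#..#|#  b9=1 t=1,i=2
  .#...|#  b8=1 t=1,i=5
  ..###|#  b7=1 t=0,i=11
  ..##.|#  b6=1 t=1,i=16
  ..#.#|.  b5=0 t=0,i=18
  ..#..|#  b4=1 t=1,i=1
  ...##|.  b3=0 t=0,i=10
  ...#.|#  b2=1 t=0,i=17
  ....#|.  b1=0 t=0,i=9
  .....|.  b0=0 t=0,i=5
  bits 01101110101100110111111111010100 = 1857257428

1857257428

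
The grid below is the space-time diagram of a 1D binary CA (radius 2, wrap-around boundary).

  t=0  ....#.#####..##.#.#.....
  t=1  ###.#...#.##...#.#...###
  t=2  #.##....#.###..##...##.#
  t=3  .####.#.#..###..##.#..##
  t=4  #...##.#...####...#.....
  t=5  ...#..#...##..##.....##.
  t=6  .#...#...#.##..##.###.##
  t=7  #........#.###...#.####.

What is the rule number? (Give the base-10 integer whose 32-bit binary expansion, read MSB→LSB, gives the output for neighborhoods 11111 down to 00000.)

  [31] ##### => #  t=0,i=8
  [30] ####. => .  t=0,i=9
  [29] ###.# => #  t=1,i=2
  [28] ###.. => #  t=0,i=10
  [27] ##.## => #  t=2,i=1
  [26] ##.#. => #  t=0,i=15
  [25] ##..# => #  t=0,i=11
  [24] ##... => #  t=1,i=12
  [23] #.### => .  t=0,i=6
  [22] #.##. => #  t=1,i=10
  [21] #.#.# => .  t=0,i=16
  [20] #.#.. => .  t=0,i=18
  [19] #..## => .  t=0,i=12
  [18] #..#. => #  t=5,i=5
  [17] #...# => .  t=1,i=6
  [16] #.... => .  t=0,i=20
  [15] .#### => .  t=0,i=7
  [14] .###. => #  t=2,i=11
  [13] .##.# => .  t=0,i=14
  [12] .##.. => #  t=1,i=11
  [11] .#.## => .  t=0,i=5
  [10] .#.#. => #  t=0,i=17
  [9] .#..# => .  t=3,i=9
  [8] .#... => .  t=0,i=19
  [7] ..### => #  t=1,i=21
  [6] ..##. => .  t=0,i=13
  [5] ..#.# => #  t=0,i=4
  [4] ..#.. => .  t=4,i=0
  [3] ...## => #  t=1,i=20
  [2] ...#. => .  t=0,i=3
  [1] ....# => #  t=0,i=2
  [0] ..... => #  t=0,i=0
  bits 10111111010001000101010010101011 = 3208926379

3208926379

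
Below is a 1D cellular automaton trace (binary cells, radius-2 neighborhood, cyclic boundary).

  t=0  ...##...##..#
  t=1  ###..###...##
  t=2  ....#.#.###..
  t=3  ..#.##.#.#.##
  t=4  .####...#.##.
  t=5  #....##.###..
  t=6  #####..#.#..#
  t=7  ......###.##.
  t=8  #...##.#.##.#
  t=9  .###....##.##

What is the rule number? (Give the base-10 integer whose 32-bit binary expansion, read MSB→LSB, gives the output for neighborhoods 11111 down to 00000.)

  nb #####: next=.  (t=1,i=0, bit31=0)
  nb ####.: next=.  (t=1,i=1, bit30=0)
  nb ###.#: next=.  (t=7,i=8, bit29=0)
  nb ###..: next=.  (t=1,i=2, bit28=0)
  nb ##.##: next=#  (t=5,i=7, bit27=1)
  nb ##.#.: next=.  (t=3,i=6, bit26=0)
  nb ##..#: next=.  (t=0,i=10, bit25=0)
  nb ##...: next=#  (t=0,i=5, bit24=1)
  nb #.###: next=.  (t=2,i=8, bit23=0)
  nb #.##.: next=#  (t=3,i=4, bit22=1)
  nb #.#.#: next=.  (t=2,i=6, bit21=0)
  nb #.#..: next=.  (t=6,i=9, bit20=0)
  nb #..##: next=#  (t=1,i=4, bit19=1)
  nb #..#.: next=#  (t=0,i=11, bit18=1)
  nb #...#: next=#  (t=0,i=1, bit17=1)
  nb #....: next=#  (t=2,i=12, bit16=1)
  nb .####: next=.  (t=1,i=12, bit15=0)
  nb .###.: next=#  (t=1,i=6, bit14=1)
  nb .##.#: next=.  (t=3,i=5, bit13=0)
  nb .##..: next=.  (t=0,i=4, bit12=0)
  nb .#.##: next=#  (t=2,i=7, bit11=1)
  nb .#.#.: next=#  (t=2,i=5, bit10=1)
  nb .#..#: next=#  (t=6,i=10, bit9=1)
  nb .#...: next=#  (t=0,i=0, bit8=1)
  nb ..###: next=.  (t=1,i=5, bit7=0)
  nb ..##.: next=.  (t=0,i=3, bit6=0)
  nb ..#.#: next=#  (t=2,i=4, bit5=1)
  nb ..#..: next=#  (t=0,i=12, bit4=1)
  nb ...##: next=#  (t=0,i=2, bit3=1)
  nb ...#.: next=.  (t=2,i=3, bit2=0)
  nb ....#: next=#  (t=2,i=2, bit1=1)
  nb .....: next=.  (t=2,i=0, bit0=0)
  bits 00001001010011110100111100111010 = 156192570

156192570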